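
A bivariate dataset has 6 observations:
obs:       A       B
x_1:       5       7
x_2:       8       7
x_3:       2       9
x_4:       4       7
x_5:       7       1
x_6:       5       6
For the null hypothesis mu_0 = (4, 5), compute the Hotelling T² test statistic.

Step 1 — sample mean vector:
  mean(A) = (5 + 8 + 2 + 4 + 7 + 5) / 6 = 31/6 = 5.1667
  mean(B) = (7 + 7 + 9 + 7 + 1 + 6) / 6 = 37/6 = 6.1667
  x̄ = (5.1667, 6.1667),  deviation x̄ - mu_0 = (5.1667, 6.1667) - (4, 5) = (1.1667, 1.1667).

Step 2 — sample covariance matrix, S[i,j] = (1/(n-1)) · Σ_k (x_{k,i} - mean_i) · (x_{k,j} - mean_j), divisor n-1 = 5:
  S[A,A] = ((-0.1667)·(-0.1667) + (2.8333)·(2.8333) + (-3.1667)·(-3.1667) + (-1.1667)·(-1.1667) + (1.8333)·(1.8333) + (-0.1667)·(-0.1667)) / 5 = 22.8333/5 = 4.5667
  S[A,B] = ((-0.1667)·(0.8333) + (2.8333)·(0.8333) + (-3.1667)·(2.8333) + (-1.1667)·(0.8333) + (1.8333)·(-5.1667) + (-0.1667)·(-0.1667)) / 5 = -17.1667/5 = -3.4333
  S[B,B] = ((0.8333)·(0.8333) + (0.8333)·(0.8333) + (2.8333)·(2.8333) + (0.8333)·(0.8333) + (-5.1667)·(-5.1667) + (-0.1667)·(-0.1667)) / 5 = 36.8333/5 = 7.3667
  S = [[4.5667, -3.4333],
 [-3.4333, 7.3667]].

Step 3 — invert S. det(S) = 4.5667·7.3667 - (-3.4333)² = 21.8533.
  S^{-1} = (1/det) · [[d, -b], [-b, a]] = [[0.3371, 0.1571],
 [0.1571, 0.209]].

Step 4 — quadratic form (x̄ - mu_0)^T · S^{-1} · (x̄ - mu_0):
  S^{-1} · (x̄ - mu_0) = (0.5766, 0.4271),
  (x̄ - mu_0)^T · [...] = (1.1667)·(0.5766) + (1.1667)·(0.4271) = 1.1709.

Step 5 — scale by n: T² = 6 · 1.1709 = 7.0256.

T² ≈ 7.0256


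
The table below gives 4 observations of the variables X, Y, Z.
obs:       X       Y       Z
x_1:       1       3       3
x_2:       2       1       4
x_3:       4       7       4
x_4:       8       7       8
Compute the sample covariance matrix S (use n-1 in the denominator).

Step 1 — column means:
  mean(X) = (1 + 2 + 4 + 8) / 4 = 15/4 = 3.75
  mean(Y) = (3 + 1 + 7 + 7) / 4 = 18/4 = 4.5
  mean(Z) = (3 + 4 + 4 + 8) / 4 = 19/4 = 4.75

Step 2 — sample covariance S[i,j] = (1/(n-1)) · Σ_k (x_{k,i} - mean_i) · (x_{k,j} - mean_j), with n-1 = 3.
  S[X,X] = ((-2.75)·(-2.75) + (-1.75)·(-1.75) + (0.25)·(0.25) + (4.25)·(4.25)) / 3 = 28.75/3 = 9.5833
  S[X,Y] = ((-2.75)·(-1.5) + (-1.75)·(-3.5) + (0.25)·(2.5) + (4.25)·(2.5)) / 3 = 21.5/3 = 7.1667
  S[X,Z] = ((-2.75)·(-1.75) + (-1.75)·(-0.75) + (0.25)·(-0.75) + (4.25)·(3.25)) / 3 = 19.75/3 = 6.5833
  S[Y,Y] = ((-1.5)·(-1.5) + (-3.5)·(-3.5) + (2.5)·(2.5) + (2.5)·(2.5)) / 3 = 27/3 = 9
  S[Y,Z] = ((-1.5)·(-1.75) + (-3.5)·(-0.75) + (2.5)·(-0.75) + (2.5)·(3.25)) / 3 = 11.5/3 = 3.8333
  S[Z,Z] = ((-1.75)·(-1.75) + (-0.75)·(-0.75) + (-0.75)·(-0.75) + (3.25)·(3.25)) / 3 = 14.75/3 = 4.9167

S is symmetric (S[j,i] = S[i,j]). Assembling:

S = [[9.5833, 7.1667, 6.5833],
 [7.1667, 9, 3.8333],
 [6.5833, 3.8333, 4.9167]]


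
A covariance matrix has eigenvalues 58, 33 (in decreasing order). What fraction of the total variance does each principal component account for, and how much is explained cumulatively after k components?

Step 1 — total variance = trace(Sigma) = Σ λ_i = 58 + 33 = 91.

Step 2 — fraction explained by component i = λ_i / Σ λ:
  PC1: 58/91 = 0.6374
  PC2: 33/91 = 0.3626

Step 3 — cumulative fraction after k components = (λ_1 + ... + λ_k) / Σ λ:
  k = 1: 58/91 = 0.6374
  k = 2: (58 + 33)/91 = 91/91 = 1

Summary (fraction, with percent):

explained: PC1 0.6374 (63.74%), PC2 0.3626 (36.26%);  cumulative: 0.6374, 1


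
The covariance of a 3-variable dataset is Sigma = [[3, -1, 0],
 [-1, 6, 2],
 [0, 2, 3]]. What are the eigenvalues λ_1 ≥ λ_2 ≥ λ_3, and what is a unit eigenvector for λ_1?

Step 1 — characteristic polynomial p(λ) = det(λI - Sigma) = λ³ - tr·λ² + c_1·λ - det, where tr = trace, c_1 = sum of the principal 2×2 minors, det = det(Sigma):
  tr = 3 + 6 + 3 = 12,
  c_1 = (3·6 - (-1)²) + (3·3 - (0)²) + (6·3 - (2)²) = 17 + 9 + 14 = 40,
  det = 3·(6·3 - (2)²) - (-1)·((-1)·3 - (2)·(0)) + (0)·((-1)·(2) - 6·(0)) = 3·(14) - (-1)·(-3) + (0)·(-2) = 39.
  So p(λ) = λ³ - 12λ² + 40λ - 39.
Step 2 — look for an integer root (rational root theorem: any rational root is an integer divisor of 39). Testing λ = 3:
  p(3) = 27 - 108 + 120 - 39 = 0  ✓
  Dividing out (λ - 3): p(λ) = (λ - 3)(λ² - 9λ + 13).
Step 3 — remaining eigenvalues from the quadratic λ² - 9λ + 13 = 0:
  Δ = 9² - 4·13 = 81 - 52 = 29,  λ = (9 ± √29)/2 = (9 ± 5.3852)/2 ≈ 7.1926 or 1.8074.
  Sorted: λ_1 = 7.1926,  λ_2 = 3,  λ_3 = 1.8074  (check: sum = 12 = tr ✓).

Step 4 — unit eigenvector for λ_1 ≈ 7.1926: v spans the null space of (Sigma - λ_1 I), whose rows are
  r_1 = (-4.1926, -1, 0),  r_2 = (-1, -1.1926, 2),  r_3 = (0, 2, -4.1926).
  v is orthogonal to every row, so take v ∝ r_1 × r_2 = ((-1)·(2) - (0)·(-1.1926), (0)·(-1) - (-4.1926)·(2), (-4.1926)·(-1.1926) - (-1)·(-1)) ≈ (-2, 8.3852, 4).
  Rescale (multiply by -1 so the first nonzero entry is positive): u = (2, -8.3852, -4).
  ||u|| = √((2)² + (-8.3852)² + (-4)²) = √(90.311) ≈ 9.5032,  v_1 = u/||u|| ≈ (0.2105, -0.8824, -0.4209) (||v_1|| = 1).

λ_1 = 7.1926,  λ_2 = 3,  λ_3 = 1.8074;  v_1 ≈ (0.2105, -0.8824, -0.4209)


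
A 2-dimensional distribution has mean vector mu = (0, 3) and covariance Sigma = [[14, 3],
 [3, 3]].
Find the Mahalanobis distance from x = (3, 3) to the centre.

Step 1 — centre the observation: (x - mu) = (3, 0).

Step 2 — invert Sigma. det(Sigma) = 14·3 - (3)² = 33.
  Sigma^{-1} = (1/det) · [[d, -b], [-b, a]] = [[0.0909, -0.0909],
 [-0.0909, 0.4242]].

Step 3 — form the quadratic (x - mu)^T · Sigma^{-1} · (x - mu):
  Sigma^{-1} · (x - mu) = (0.2727, -0.2727).
  (x - mu)^T · [Sigma^{-1} · (x - mu)] = (3)·(0.2727) + (0)·(-0.2727) = 0.8182.

Step 4 — take square root: d = √(0.8182) ≈ 0.9045.

d(x, mu) = √(0.8182) ≈ 0.9045


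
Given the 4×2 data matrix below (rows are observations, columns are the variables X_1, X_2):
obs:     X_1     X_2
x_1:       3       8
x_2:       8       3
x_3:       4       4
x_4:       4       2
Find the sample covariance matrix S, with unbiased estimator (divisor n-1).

Step 1 — column means:
  mean(X_1) = (3 + 8 + 4 + 4) / 4 = 19/4 = 4.75
  mean(X_2) = (8 + 3 + 4 + 2) / 4 = 17/4 = 4.25

Step 2 — sample covariance S[i,j] = (1/(n-1)) · Σ_k (x_{k,i} - mean_i) · (x_{k,j} - mean_j), with n-1 = 3.
  S[X_1,X_1] = ((-1.75)·(-1.75) + (3.25)·(3.25) + (-0.75)·(-0.75) + (-0.75)·(-0.75)) / 3 = 14.75/3 = 4.9167
  S[X_1,X_2] = ((-1.75)·(3.75) + (3.25)·(-1.25) + (-0.75)·(-0.25) + (-0.75)·(-2.25)) / 3 = -8.75/3 = -2.9167
  S[X_2,X_2] = ((3.75)·(3.75) + (-1.25)·(-1.25) + (-0.25)·(-0.25) + (-2.25)·(-2.25)) / 3 = 20.75/3 = 6.9167

S is symmetric (S[j,i] = S[i,j]). Assembling:

S = [[4.9167, -2.9167],
 [-2.9167, 6.9167]]


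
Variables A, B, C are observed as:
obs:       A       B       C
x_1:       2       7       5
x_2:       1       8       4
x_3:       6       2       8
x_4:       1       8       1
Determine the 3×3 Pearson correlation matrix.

Step 1 — column means:
  mean(A) = (2 + 1 + 6 + 1) / 4 = 10/4 = 2.5
  mean(B) = (7 + 8 + 2 + 8) / 4 = 25/4 = 6.25
  mean(C) = (5 + 4 + 8 + 1) / 4 = 18/4 = 4.5

Step 2 — sample variances and covariances s[i,j] = (1/(n-1)) · Σ_k (x_{k,i} - mean_i) · (x_{k,j} - mean_j), with n-1 = 3:
  s[A,A] = ((-0.5)·(-0.5) + (-1.5)·(-1.5) + (3.5)·(3.5) + (-1.5)·(-1.5)) / 3 = 17/3 = 5.6667
  s[A,B] = ((-0.5)·(0.75) + (-1.5)·(1.75) + (3.5)·(-4.25) + (-1.5)·(1.75)) / 3 = -20.5/3 = -6.8333
  s[A,C] = ((-0.5)·(0.5) + (-1.5)·(-0.5) + (3.5)·(3.5) + (-1.5)·(-3.5)) / 3 = 18/3 = 6
  s[B,B] = ((0.75)·(0.75) + (1.75)·(1.75) + (-4.25)·(-4.25) + (1.75)·(1.75)) / 3 = 24.75/3 = 8.25
  s[B,C] = ((0.75)·(0.5) + (1.75)·(-0.5) + (-4.25)·(3.5) + (1.75)·(-3.5)) / 3 = -21.5/3 = -7.1667
  s[C,C] = ((0.5)·(0.5) + (-0.5)·(-0.5) + (3.5)·(3.5) + (-3.5)·(-3.5)) / 3 = 25/3 = 8.3333
  Sample standard deviations s_i = √(s[i,i]):
  s(A) = √(5.6667) = 2.3805
  s(B) = √(8.25) = 2.8723
  s(C) = √(8.3333) = 2.8868

Step 3 — r_{ij} = s_{ij} / (s_i · s_j):
  r[A,A] = 1 (diagonal).
  r[A,B] = -6.8333 / (2.3805 · 2.8723) = -6.8333 / 6.8374 = -0.9994
  r[A,C] = 6 / (2.3805 · 2.8868) = 6 / 6.8718 = 0.8731
  r[B,B] = 1 (diagonal).
  r[B,C] = -7.1667 / (2.8723 · 2.8868) = -7.1667 / 8.2916 = -0.8643
  r[C,C] = 1 (diagonal).

R is symmetric with unit diagonal. Assembling:

R = [[1, -0.9994, 0.8731],
 [-0.9994, 1, -0.8643],
 [0.8731, -0.8643, 1]]


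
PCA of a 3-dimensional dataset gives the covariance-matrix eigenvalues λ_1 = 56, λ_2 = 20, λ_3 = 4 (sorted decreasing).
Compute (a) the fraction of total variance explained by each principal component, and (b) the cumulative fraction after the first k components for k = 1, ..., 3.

Step 1 — total variance = trace(Sigma) = Σ λ_i = 56 + 20 + 4 = 80.

Step 2 — fraction explained by component i = λ_i / Σ λ:
  PC1: 56/80 = 0.7
  PC2: 20/80 = 0.25
  PC3: 4/80 = 0.05

Step 3 — cumulative fraction after k components = (λ_1 + ... + λ_k) / Σ λ:
  k = 1: 56/80 = 0.7
  k = 2: (56 + 20)/80 = 76/80 = 0.95
  k = 3: (56 + 20 + 4)/80 = 80/80 = 1

Summary (fraction, with percent):

explained: PC1 0.7 (70%), PC2 0.25 (25%), PC3 0.05 (5%);  cumulative: 0.7, 0.95, 1


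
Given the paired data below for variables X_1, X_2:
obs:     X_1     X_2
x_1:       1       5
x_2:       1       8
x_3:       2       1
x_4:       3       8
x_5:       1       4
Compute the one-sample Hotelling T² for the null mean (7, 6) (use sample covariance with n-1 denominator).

Step 1 — sample mean vector:
  mean(X_1) = (1 + 1 + 2 + 3 + 1) / 5 = 8/5 = 1.6
  mean(X_2) = (5 + 8 + 1 + 8 + 4) / 5 = 26/5 = 5.2
  x̄ = (1.6, 5.2),  deviation x̄ - mu_0 = (1.6, 5.2) - (7, 6) = (-5.4, -0.8).

Step 2 — sample covariance matrix, S[i,j] = (1/(n-1)) · Σ_k (x_{k,i} - mean_i) · (x_{k,j} - mean_j), divisor n-1 = 4:
  S[X_1,X_1] = ((-0.6)·(-0.6) + (-0.6)·(-0.6) + (0.4)·(0.4) + (1.4)·(1.4) + (-0.6)·(-0.6)) / 4 = 3.2/4 = 0.8
  S[X_1,X_2] = ((-0.6)·(-0.2) + (-0.6)·(2.8) + (0.4)·(-4.2) + (1.4)·(2.8) + (-0.6)·(-1.2)) / 4 = 1.4/4 = 0.35
  S[X_2,X_2] = ((-0.2)·(-0.2) + (2.8)·(2.8) + (-4.2)·(-4.2) + (2.8)·(2.8) + (-1.2)·(-1.2)) / 4 = 34.8/4 = 8.7
  S = [[0.8, 0.35],
 [0.35, 8.7]].

Step 3 — invert S. det(S) = 0.8·8.7 - (0.35)² = 6.8375.
  S^{-1} = (1/det) · [[d, -b], [-b, a]] = [[1.2724, -0.0512],
 [-0.0512, 0.117]].

Step 4 — quadratic form (x̄ - mu_0)^T · S^{-1} · (x̄ - mu_0):
  S^{-1} · (x̄ - mu_0) = (-6.83, 0.1828),
  (x̄ - mu_0)^T · [...] = (-5.4)·(-6.83) + (-0.8)·(0.1828) = 36.7356.

Step 5 — scale by n: T² = 5 · 36.7356 = 183.6782.

T² ≈ 183.6782


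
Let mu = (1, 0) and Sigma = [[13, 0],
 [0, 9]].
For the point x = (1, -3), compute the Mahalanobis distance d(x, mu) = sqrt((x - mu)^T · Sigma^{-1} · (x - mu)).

Step 1 — centre the observation: (x - mu) = (0, -3).

Step 2 — invert Sigma. det(Sigma) = 13·9 - (0)² = 117.
  Sigma^{-1} = (1/det) · [[d, -b], [-b, a]] = [[0.0769, 0],
 [0, 0.1111]].

Step 3 — form the quadratic (x - mu)^T · Sigma^{-1} · (x - mu):
  Sigma^{-1} · (x - mu) = (0, -0.3333).
  (x - mu)^T · [Sigma^{-1} · (x - mu)] = (0)·(0) + (-3)·(-0.3333) = 1.

Step 4 — take square root: d = √(1) ≈ 1.

d(x, mu) = √(1) ≈ 1


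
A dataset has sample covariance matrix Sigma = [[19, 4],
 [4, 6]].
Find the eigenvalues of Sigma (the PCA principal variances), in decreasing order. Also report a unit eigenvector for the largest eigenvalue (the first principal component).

Step 1 — characteristic polynomial of 2×2 Sigma:
  det(Sigma - λI) = λ² - trace · λ + det = 0.
  trace = 19 + 6 = 25, det = 19·6 - (4)² = 98.
Step 2 — discriminant:
  Δ = trace² - 4·det = 625 - 392 = 233.
Step 3 — eigenvalues:
  λ = (trace ± √Δ)/2 = (25 ± 15.2643)/2,
  λ_1 = 20.1322,  λ_2 = 4.8678.

Step 4 — unit eigenvector for λ_1: solve (Sigma - λ_1 I)v = 0. First row:
  (19 - 20.1322)·v_x + (4)·v_y = 0, i.e. (-1.1322)·v_x + (4)·v_y = 0,
  so v ∝ (b, λ_1 - a) = (4, 1.1322) = u.
  ||u|| = √((4)² + (1.1322)²) = √(17.2818) ≈ 4.1571,
  v_1 = u/||u|| ≈ (0.9622, 0.2723) (||v_1|| = 1).

λ_1 = 20.1322,  λ_2 = 4.8678;  v_1 ≈ (0.9622, 0.2723)


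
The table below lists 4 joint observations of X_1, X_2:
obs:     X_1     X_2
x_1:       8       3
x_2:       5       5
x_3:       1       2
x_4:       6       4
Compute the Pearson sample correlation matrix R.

Step 1 — column means:
  mean(X_1) = (8 + 5 + 1 + 6) / 4 = 20/4 = 5
  mean(X_2) = (3 + 5 + 2 + 4) / 4 = 14/4 = 3.5

Step 2 — sample variances and covariances s[i,j] = (1/(n-1)) · Σ_k (x_{k,i} - mean_i) · (x_{k,j} - mean_j), with n-1 = 3:
  s[X_1,X_1] = ((3)·(3) + (0)·(0) + (-4)·(-4) + (1)·(1)) / 3 = 26/3 = 8.6667
  s[X_1,X_2] = ((3)·(-0.5) + (0)·(1.5) + (-4)·(-1.5) + (1)·(0.5)) / 3 = 5/3 = 1.6667
  s[X_2,X_2] = ((-0.5)·(-0.5) + (1.5)·(1.5) + (-1.5)·(-1.5) + (0.5)·(0.5)) / 3 = 5/3 = 1.6667
  Sample standard deviations s_i = √(s[i,i]):
  s(X_1) = √(8.6667) = 2.9439
  s(X_2) = √(1.6667) = 1.291

Step 3 — r_{ij} = s_{ij} / (s_i · s_j):
  r[X_1,X_1] = 1 (diagonal).
  r[X_1,X_2] = 1.6667 / (2.9439 · 1.291) = 1.6667 / 3.8006 = 0.4385
  r[X_2,X_2] = 1 (diagonal).

R is symmetric with unit diagonal. Assembling:

R = [[1, 0.4385],
 [0.4385, 1]]


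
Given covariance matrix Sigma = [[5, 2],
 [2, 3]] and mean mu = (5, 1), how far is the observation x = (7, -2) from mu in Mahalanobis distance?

Step 1 — centre the observation: (x - mu) = (2, -3).

Step 2 — invert Sigma. det(Sigma) = 5·3 - (2)² = 11.
  Sigma^{-1} = (1/det) · [[d, -b], [-b, a]] = [[0.2727, -0.1818],
 [-0.1818, 0.4545]].

Step 3 — form the quadratic (x - mu)^T · Sigma^{-1} · (x - mu):
  Sigma^{-1} · (x - mu) = (1.0909, -1.7273).
  (x - mu)^T · [Sigma^{-1} · (x - mu)] = (2)·(1.0909) + (-3)·(-1.7273) = 7.3636.

Step 4 — take square root: d = √(7.3636) ≈ 2.7136.

d(x, mu) = √(7.3636) ≈ 2.7136


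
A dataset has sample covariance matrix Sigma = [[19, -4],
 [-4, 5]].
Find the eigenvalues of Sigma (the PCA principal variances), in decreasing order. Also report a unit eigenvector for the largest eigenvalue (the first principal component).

Step 1 — characteristic polynomial of 2×2 Sigma:
  det(Sigma - λI) = λ² - trace · λ + det = 0.
  trace = 19 + 5 = 24, det = 19·5 - (-4)² = 79.
Step 2 — discriminant:
  Δ = trace² - 4·det = 576 - 316 = 260.
Step 3 — eigenvalues:
  λ = (trace ± √Δ)/2 = (24 ± 16.1245)/2,
  λ_1 = 20.0623,  λ_2 = 3.9377.

Step 4 — unit eigenvector for λ_1: solve (Sigma - λ_1 I)v = 0. First row:
  (19 - 20.0623)·v_x + (-4)·v_y = 0, i.e. (-1.0623)·v_x + (-4)·v_y = 0,
  so v ∝ (b, λ_1 - a) = (-4, 1.0623); multiply by -1 so the first entry is positive: u = (4, -1.0623).
  ||u|| = √((4)² + (-1.0623)²) = √(17.1284) ≈ 4.1386,
  v_1 = u/||u|| ≈ (0.9665, -0.2567) (||v_1|| = 1).

λ_1 = 20.0623,  λ_2 = 3.9377;  v_1 ≈ (0.9665, -0.2567)


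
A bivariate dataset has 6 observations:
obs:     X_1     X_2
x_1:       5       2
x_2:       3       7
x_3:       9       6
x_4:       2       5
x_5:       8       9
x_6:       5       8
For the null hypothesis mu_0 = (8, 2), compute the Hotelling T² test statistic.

Step 1 — sample mean vector:
  mean(X_1) = (5 + 3 + 9 + 2 + 8 + 5) / 6 = 32/6 = 5.3333
  mean(X_2) = (2 + 7 + 6 + 5 + 9 + 8) / 6 = 37/6 = 6.1667
  x̄ = (5.3333, 6.1667),  deviation x̄ - mu_0 = (5.3333, 6.1667) - (8, 2) = (-2.6667, 4.1667).

Step 2 — sample covariance matrix, S[i,j] = (1/(n-1)) · Σ_k (x_{k,i} - mean_i) · (x_{k,j} - mean_j), divisor n-1 = 5:
  S[X_1,X_1] = ((-0.3333)·(-0.3333) + (-2.3333)·(-2.3333) + (3.6667)·(3.6667) + (-3.3333)·(-3.3333) + (2.6667)·(2.6667) + (-0.3333)·(-0.3333)) / 5 = 37.3333/5 = 7.4667
  S[X_1,X_2] = ((-0.3333)·(-4.1667) + (-2.3333)·(0.8333) + (3.6667)·(-0.1667) + (-3.3333)·(-1.1667) + (2.6667)·(2.8333) + (-0.3333)·(1.8333)) / 5 = 9.6667/5 = 1.9333
  S[X_2,X_2] = ((-4.1667)·(-4.1667) + (0.8333)·(0.8333) + (-0.1667)·(-0.1667) + (-1.1667)·(-1.1667) + (2.8333)·(2.8333) + (1.8333)·(1.8333)) / 5 = 30.8333/5 = 6.1667
  S = [[7.4667, 1.9333],
 [1.9333, 6.1667]].

Step 3 — invert S. det(S) = 7.4667·6.1667 - (1.9333)² = 42.3067.
  S^{-1} = (1/det) · [[d, -b], [-b, a]] = [[0.1458, -0.0457],
 [-0.0457, 0.1765]].

Step 4 — quadratic form (x̄ - mu_0)^T · S^{-1} · (x̄ - mu_0):
  S^{-1} · (x̄ - mu_0) = (-0.5791, 0.8572),
  (x̄ - mu_0)^T · [...] = (-2.6667)·(-0.5791) + (4.1667)·(0.8572) = 5.1161.

Step 5 — scale by n: T² = 6 · 5.1161 = 30.6965.

T² ≈ 30.6965


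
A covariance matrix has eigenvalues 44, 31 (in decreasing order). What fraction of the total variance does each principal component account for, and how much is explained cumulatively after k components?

Step 1 — total variance = trace(Sigma) = Σ λ_i = 44 + 31 = 75.

Step 2 — fraction explained by component i = λ_i / Σ λ:
  PC1: 44/75 = 0.5867
  PC2: 31/75 = 0.4133

Step 3 — cumulative fraction after k components = (λ_1 + ... + λ_k) / Σ λ:
  k = 1: 44/75 = 0.5867
  k = 2: (44 + 31)/75 = 75/75 = 1

Summary (fraction, with percent):

explained: PC1 0.5867 (58.67%), PC2 0.4133 (41.33%);  cumulative: 0.5867, 1


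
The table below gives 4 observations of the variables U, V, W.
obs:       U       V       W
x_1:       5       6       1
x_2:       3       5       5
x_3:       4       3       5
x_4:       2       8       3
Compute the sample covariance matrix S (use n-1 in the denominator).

Step 1 — column means:
  mean(U) = (5 + 3 + 4 + 2) / 4 = 14/4 = 3.5
  mean(V) = (6 + 5 + 3 + 8) / 4 = 22/4 = 5.5
  mean(W) = (1 + 5 + 5 + 3) / 4 = 14/4 = 3.5

Step 2 — sample covariance S[i,j] = (1/(n-1)) · Σ_k (x_{k,i} - mean_i) · (x_{k,j} - mean_j), with n-1 = 3.
  S[U,U] = ((1.5)·(1.5) + (-0.5)·(-0.5) + (0.5)·(0.5) + (-1.5)·(-1.5)) / 3 = 5/3 = 1.6667
  S[U,V] = ((1.5)·(0.5) + (-0.5)·(-0.5) + (0.5)·(-2.5) + (-1.5)·(2.5)) / 3 = -4/3 = -1.3333
  S[U,W] = ((1.5)·(-2.5) + (-0.5)·(1.5) + (0.5)·(1.5) + (-1.5)·(-0.5)) / 3 = -3/3 = -1
  S[V,V] = ((0.5)·(0.5) + (-0.5)·(-0.5) + (-2.5)·(-2.5) + (2.5)·(2.5)) / 3 = 13/3 = 4.3333
  S[V,W] = ((0.5)·(-2.5) + (-0.5)·(1.5) + (-2.5)·(1.5) + (2.5)·(-0.5)) / 3 = -7/3 = -2.3333
  S[W,W] = ((-2.5)·(-2.5) + (1.5)·(1.5) + (1.5)·(1.5) + (-0.5)·(-0.5)) / 3 = 11/3 = 3.6667

S is symmetric (S[j,i] = S[i,j]). Assembling:

S = [[1.6667, -1.3333, -1],
 [-1.3333, 4.3333, -2.3333],
 [-1, -2.3333, 3.6667]]


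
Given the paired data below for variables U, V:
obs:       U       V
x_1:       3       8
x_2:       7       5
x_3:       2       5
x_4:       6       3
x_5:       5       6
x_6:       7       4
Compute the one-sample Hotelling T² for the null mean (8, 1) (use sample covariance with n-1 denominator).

Step 1 — sample mean vector:
  mean(U) = (3 + 7 + 2 + 6 + 5 + 7) / 6 = 30/6 = 5
  mean(V) = (8 + 5 + 5 + 3 + 6 + 4) / 6 = 31/6 = 5.1667
  x̄ = (5, 5.1667),  deviation x̄ - mu_0 = (5, 5.1667) - (8, 1) = (-3, 4.1667).

Step 2 — sample covariance matrix, S[i,j] = (1/(n-1)) · Σ_k (x_{k,i} - mean_i) · (x_{k,j} - mean_j), divisor n-1 = 5:
  S[U,U] = ((-2)·(-2) + (2)·(2) + (-3)·(-3) + (1)·(1) + (0)·(0) + (2)·(2)) / 5 = 22/5 = 4.4
  S[U,V] = ((-2)·(2.8333) + (2)·(-0.1667) + (-3)·(-0.1667) + (1)·(-2.1667) + (0)·(0.8333) + (2)·(-1.1667)) / 5 = -10/5 = -2
  S[V,V] = ((2.8333)·(2.8333) + (-0.1667)·(-0.1667) + (-0.1667)·(-0.1667) + (-2.1667)·(-2.1667) + (0.8333)·(0.8333) + (-1.1667)·(-1.1667)) / 5 = 14.8333/5 = 2.9667
  S = [[4.4, -2],
 [-2, 2.9667]].

Step 3 — invert S. det(S) = 4.4·2.9667 - (-2)² = 9.0533.
  S^{-1} = (1/det) · [[d, -b], [-b, a]] = [[0.3277, 0.2209],
 [0.2209, 0.486]].

Step 4 — quadratic form (x̄ - mu_0)^T · S^{-1} · (x̄ - mu_0):
  S^{-1} · (x̄ - mu_0) = (-0.0626, 1.3623),
  (x̄ - mu_0)^T · [...] = (-3)·(-0.0626) + (4.1667)·(1.3623) = 5.864.

Step 5 — scale by n: T² = 6 · 5.864 = 35.1841.

T² ≈ 35.1841


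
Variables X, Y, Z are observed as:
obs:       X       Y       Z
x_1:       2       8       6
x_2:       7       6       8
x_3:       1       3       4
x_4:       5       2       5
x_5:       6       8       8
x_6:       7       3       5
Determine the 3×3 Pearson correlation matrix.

Step 1 — column means:
  mean(X) = (2 + 7 + 1 + 5 + 6 + 7) / 6 = 28/6 = 4.6667
  mean(Y) = (8 + 6 + 3 + 2 + 8 + 3) / 6 = 30/6 = 5
  mean(Z) = (6 + 8 + 4 + 5 + 8 + 5) / 6 = 36/6 = 6

Step 2 — sample variances and covariances s[i,j] = (1/(n-1)) · Σ_k (x_{k,i} - mean_i) · (x_{k,j} - mean_j), with n-1 = 5:
  s[X,X] = ((-2.6667)·(-2.6667) + (2.3333)·(2.3333) + (-3.6667)·(-3.6667) + (0.3333)·(0.3333) + (1.3333)·(1.3333) + (2.3333)·(2.3333)) / 5 = 33.3333/5 = 6.6667
  s[X,Y] = ((-2.6667)·(3) + (2.3333)·(1) + (-3.6667)·(-2) + (0.3333)·(-3) + (1.3333)·(3) + (2.3333)·(-2)) / 5 = 0/5 = 0
  s[X,Z] = ((-2.6667)·(0) + (2.3333)·(2) + (-3.6667)·(-2) + (0.3333)·(-1) + (1.3333)·(2) + (2.3333)·(-1)) / 5 = 12/5 = 2.4
  s[Y,Y] = ((3)·(3) + (1)·(1) + (-2)·(-2) + (-3)·(-3) + (3)·(3) + (-2)·(-2)) / 5 = 36/5 = 7.2
  s[Y,Z] = ((3)·(0) + (1)·(2) + (-2)·(-2) + (-3)·(-1) + (3)·(2) + (-2)·(-1)) / 5 = 17/5 = 3.4
  s[Z,Z] = ((0)·(0) + (2)·(2) + (-2)·(-2) + (-1)·(-1) + (2)·(2) + (-1)·(-1)) / 5 = 14/5 = 2.8
  Sample standard deviations s_i = √(s[i,i]):
  s(X) = √(6.6667) = 2.582
  s(Y) = √(7.2) = 2.6833
  s(Z) = √(2.8) = 1.6733

Step 3 — r_{ij} = s_{ij} / (s_i · s_j):
  r[X,X] = 1 (diagonal).
  r[X,Y] = 0 / (2.582 · 2.6833) = 0 / 6.9282 = 0
  r[X,Z] = 2.4 / (2.582 · 1.6733) = 2.4 / 4.3205 = 0.5555
  r[Y,Y] = 1 (diagonal).
  r[Y,Z] = 3.4 / (2.6833 · 1.6733) = 3.4 / 4.49 = 0.7572
  r[Z,Z] = 1 (diagonal).

R is symmetric with unit diagonal. Assembling:

R = [[1, 0, 0.5555],
 [0, 1, 0.7572],
 [0.5555, 0.7572, 1]]


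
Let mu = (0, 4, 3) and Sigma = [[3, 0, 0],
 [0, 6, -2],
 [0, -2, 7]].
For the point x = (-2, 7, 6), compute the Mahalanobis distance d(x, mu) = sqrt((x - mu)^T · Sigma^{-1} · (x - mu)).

Step 1 — centre the observation: (x - mu) = (-2, 3, 3).

Step 2 — invert Sigma (cofactor / det for 3×3, or solve directly):
  Sigma^{-1} = [[0.3333, 0, 0],
 [0, 0.1842, 0.0526],
 [0, 0.0526, 0.1579]].

Step 3 — form the quadratic (x - mu)^T · Sigma^{-1} · (x - mu):
  Sigma^{-1} · (x - mu) = (-0.6667, 0.7105, 0.6316).
  (x - mu)^T · [Sigma^{-1} · (x - mu)] = (-2)·(-0.6667) + (3)·(0.7105) + (3)·(0.6316) = 5.3596.

Step 4 — take square root: d = √(5.3596) ≈ 2.3151.

d(x, mu) = √(5.3596) ≈ 2.3151


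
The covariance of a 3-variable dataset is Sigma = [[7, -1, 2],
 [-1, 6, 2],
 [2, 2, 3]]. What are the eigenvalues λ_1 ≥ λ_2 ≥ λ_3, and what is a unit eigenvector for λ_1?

Step 1 — characteristic polynomial p(λ) = det(λI - Sigma) = λ³ - tr·λ² + c_1·λ - det, where tr = trace, c_1 = sum of the principal 2×2 minors, det = det(Sigma):
  tr = 7 + 6 + 3 = 16,
  c_1 = (7·6 - (-1)²) + (7·3 - (2)²) + (6·3 - (2)²) = 41 + 17 + 14 = 72,
  det = 7·(6·3 - (2)²) - (-1)·((-1)·3 - (2)·(2)) + (2)·((-1)·(2) - 6·(2)) = 7·(14) - (-1)·(-7) + (2)·(-14) = 63.
  So p(λ) = λ³ - 16λ² + 72λ - 63.
Step 2 — look for an integer root (rational root theorem: any rational root is an integer divisor of 63). Testing λ = 7:
  p(7) = 343 - 784 + 504 - 63 = 0  ✓
  Dividing out (λ - 7): p(λ) = (λ - 7)(λ² - 9λ + 9).
Step 3 — remaining eigenvalues from the quadratic λ² - 9λ + 9 = 0:
  Δ = 9² - 4·9 = 81 - 36 = 45,  λ = (9 ± √45)/2 = (9 ± 6.7082)/2 ≈ 7.8541 or 1.1459.
  Sorted: λ_1 = 7.8541,  λ_2 = 7,  λ_3 = 1.1459  (check: sum = 16 = tr ✓).

Step 4 — unit eigenvector for λ_1 ≈ 7.8541: v spans the null space of (Sigma - λ_1 I), whose rows are
  r_1 = (-0.8541, -1, 2),  r_2 = (-1, -1.8541, 2),  r_3 = (2, 2, -4.8541).
  v is orthogonal to every row, so take v ∝ r_1 × r_2 = ((-1)·(2) - (2)·(-1.8541), (2)·(-1) - (-0.8541)·(2), (-0.8541)·(-1.8541) - (-1)·(-1)) ≈ (1.7082, -0.2918, 0.5836).
  Let u = (1.7082, -0.2918, 0.5836).
  ||u|| = √((1.7082)² + (-0.2918)² + (0.5836)²) = √(3.3437) ≈ 1.8286,  v_1 = u/||u|| ≈ (0.9342, -0.1596, 0.3192) (||v_1|| = 1).

λ_1 = 7.8541,  λ_2 = 7,  λ_3 = 1.1459;  v_1 ≈ (0.9342, -0.1596, 0.3192)


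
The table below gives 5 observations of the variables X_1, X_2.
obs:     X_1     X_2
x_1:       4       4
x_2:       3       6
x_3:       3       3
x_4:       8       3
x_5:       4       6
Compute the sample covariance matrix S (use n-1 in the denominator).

Step 1 — column means:
  mean(X_1) = (4 + 3 + 3 + 8 + 4) / 5 = 22/5 = 4.4
  mean(X_2) = (4 + 6 + 3 + 3 + 6) / 5 = 22/5 = 4.4

Step 2 — sample covariance S[i,j] = (1/(n-1)) · Σ_k (x_{k,i} - mean_i) · (x_{k,j} - mean_j), with n-1 = 4.
  S[X_1,X_1] = ((-0.4)·(-0.4) + (-1.4)·(-1.4) + (-1.4)·(-1.4) + (3.6)·(3.6) + (-0.4)·(-0.4)) / 4 = 17.2/4 = 4.3
  S[X_1,X_2] = ((-0.4)·(-0.4) + (-1.4)·(1.6) + (-1.4)·(-1.4) + (3.6)·(-1.4) + (-0.4)·(1.6)) / 4 = -5.8/4 = -1.45
  S[X_2,X_2] = ((-0.4)·(-0.4) + (1.6)·(1.6) + (-1.4)·(-1.4) + (-1.4)·(-1.4) + (1.6)·(1.6)) / 4 = 9.2/4 = 2.3

S is symmetric (S[j,i] = S[i,j]). Assembling:

S = [[4.3, -1.45],
 [-1.45, 2.3]]


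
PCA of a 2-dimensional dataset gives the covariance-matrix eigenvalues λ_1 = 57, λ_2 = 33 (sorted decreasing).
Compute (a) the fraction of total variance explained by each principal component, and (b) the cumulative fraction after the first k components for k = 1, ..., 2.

Step 1 — total variance = trace(Sigma) = Σ λ_i = 57 + 33 = 90.

Step 2 — fraction explained by component i = λ_i / Σ λ:
  PC1: 57/90 = 0.6333
  PC2: 33/90 = 0.3667

Step 3 — cumulative fraction after k components = (λ_1 + ... + λ_k) / Σ λ:
  k = 1: 57/90 = 0.6333
  k = 2: (57 + 33)/90 = 90/90 = 1

Summary (fraction, with percent):

explained: PC1 0.6333 (63.33%), PC2 0.3667 (36.67%);  cumulative: 0.6333, 1


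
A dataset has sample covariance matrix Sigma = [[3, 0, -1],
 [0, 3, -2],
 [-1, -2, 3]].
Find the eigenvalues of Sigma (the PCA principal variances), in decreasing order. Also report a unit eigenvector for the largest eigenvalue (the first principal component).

Step 1 — characteristic polynomial p(λ) = det(λI - Sigma) = λ³ - tr·λ² + c_1·λ - det, where tr = trace, c_1 = sum of the principal 2×2 minors, det = det(Sigma):
  tr = 3 + 3 + 3 = 9,
  c_1 = (3·3 - (0)²) + (3·3 - (-1)²) + (3·3 - (-2)²) = 9 + 8 + 5 = 22,
  det = 3·(3·3 - (-2)²) - (0)·((0)·3 - (-2)·(-1)) + (-1)·((0)·(-2) - 3·(-1)) = 3·(5) - (0)·(-2) + (-1)·(3) = 12.
  So p(λ) = λ³ - 9λ² + 22λ - 12.
Step 2 — look for an integer root (rational root theorem: any rational root is an integer divisor of 12). Testing λ = 3:
  p(3) = 27 - 81 + 66 - 12 = 0  ✓
  Dividing out (λ - 3): p(λ) = (λ - 3)(λ² - 6λ + 4).
Step 3 — remaining eigenvalues from the quadratic λ² - 6λ + 4 = 0:
  Δ = 6² - 4·4 = 36 - 16 = 20,  λ = (6 ± √20)/2 = (6 ± 4.4721)/2 ≈ 5.2361 or 0.7639.
  Sorted: λ_1 = 5.2361,  λ_2 = 3,  λ_3 = 0.7639  (check: sum = 9 = tr ✓).

Step 4 — unit eigenvector for λ_1 ≈ 5.2361: v spans the null space of (Sigma - λ_1 I), whose rows are
  r_1 = (-2.2361, 0, -1),  r_2 = (0, -2.2361, -2),  r_3 = (-1, -2, -2.2361).
  v is orthogonal to every row, so take v ∝ r_1 × r_2 = ((0)·(-2) - (-1)·(-2.2361), (-1)·(0) - (-2.2361)·(-2), (-2.2361)·(-2.2361) - (0)·(0)) ≈ (-2.2361, -4.4721, 5).
  Rescale (multiply by -1 so the first nonzero entry is positive): u = (2.2361, 4.4721, -5).
  ||u|| = √((2.2361)² + (4.4721)² + (-5)²) = √(50) ≈ 7.0711,  v_1 = u/||u|| ≈ (0.3162, 0.6325, -0.7071) (||v_1|| = 1).

λ_1 = 5.2361,  λ_2 = 3,  λ_3 = 0.7639;  v_1 ≈ (0.3162, 0.6325, -0.7071)


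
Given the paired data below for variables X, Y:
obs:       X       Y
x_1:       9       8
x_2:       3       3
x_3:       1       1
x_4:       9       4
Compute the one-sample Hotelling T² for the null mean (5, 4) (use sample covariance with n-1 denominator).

Step 1 — sample mean vector:
  mean(X) = (9 + 3 + 1 + 9) / 4 = 22/4 = 5.5
  mean(Y) = (8 + 3 + 1 + 4) / 4 = 16/4 = 4
  x̄ = (5.5, 4),  deviation x̄ - mu_0 = (5.5, 4) - (5, 4) = (0.5, 0).

Step 2 — sample covariance matrix, S[i,j] = (1/(n-1)) · Σ_k (x_{k,i} - mean_i) · (x_{k,j} - mean_j), divisor n-1 = 3:
  S[X,X] = ((3.5)·(3.5) + (-2.5)·(-2.5) + (-4.5)·(-4.5) + (3.5)·(3.5)) / 3 = 51/3 = 17
  S[X,Y] = ((3.5)·(4) + (-2.5)·(-1) + (-4.5)·(-3) + (3.5)·(0)) / 3 = 30/3 = 10
  S[Y,Y] = ((4)·(4) + (-1)·(-1) + (-3)·(-3) + (0)·(0)) / 3 = 26/3 = 8.6667
  S = [[17, 10],
 [10, 8.6667]].

Step 3 — invert S. det(S) = 17·8.6667 - (10)² = 47.3333.
  S^{-1} = (1/det) · [[d, -b], [-b, a]] = [[0.1831, -0.2113],
 [-0.2113, 0.3592]].

Step 4 — quadratic form (x̄ - mu_0)^T · S^{-1} · (x̄ - mu_0):
  S^{-1} · (x̄ - mu_0) = (0.0915, -0.1056),
  (x̄ - mu_0)^T · [...] = (0.5)·(0.0915) + (0)·(-0.1056) = 0.0458.

Step 5 — scale by n: T² = 4 · 0.0458 = 0.1831.

T² ≈ 0.1831


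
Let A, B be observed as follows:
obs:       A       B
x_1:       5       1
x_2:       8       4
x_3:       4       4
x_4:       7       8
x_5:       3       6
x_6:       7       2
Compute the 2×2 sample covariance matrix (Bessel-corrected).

Step 1 — column means:
  mean(A) = (5 + 8 + 4 + 7 + 3 + 7) / 6 = 34/6 = 5.6667
  mean(B) = (1 + 4 + 4 + 8 + 6 + 2) / 6 = 25/6 = 4.1667

Step 2 — sample covariance S[i,j] = (1/(n-1)) · Σ_k (x_{k,i} - mean_i) · (x_{k,j} - mean_j), with n-1 = 5.
  S[A,A] = ((-0.6667)·(-0.6667) + (2.3333)·(2.3333) + (-1.6667)·(-1.6667) + (1.3333)·(1.3333) + (-2.6667)·(-2.6667) + (1.3333)·(1.3333)) / 5 = 19.3333/5 = 3.8667
  S[A,B] = ((-0.6667)·(-3.1667) + (2.3333)·(-0.1667) + (-1.6667)·(-0.1667) + (1.3333)·(3.8333) + (-2.6667)·(1.8333) + (1.3333)·(-2.1667)) / 5 = -0.6667/5 = -0.1333
  S[B,B] = ((-3.1667)·(-3.1667) + (-0.1667)·(-0.1667) + (-0.1667)·(-0.1667) + (3.8333)·(3.8333) + (1.8333)·(1.8333) + (-2.1667)·(-2.1667)) / 5 = 32.8333/5 = 6.5667

S is symmetric (S[j,i] = S[i,j]). Assembling:

S = [[3.8667, -0.1333],
 [-0.1333, 6.5667]]


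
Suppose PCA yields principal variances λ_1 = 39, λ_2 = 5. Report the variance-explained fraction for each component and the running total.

Step 1 — total variance = trace(Sigma) = Σ λ_i = 39 + 5 = 44.

Step 2 — fraction explained by component i = λ_i / Σ λ:
  PC1: 39/44 = 0.8864
  PC2: 5/44 = 0.1136

Step 3 — cumulative fraction after k components = (λ_1 + ... + λ_k) / Σ λ:
  k = 1: 39/44 = 0.8864
  k = 2: (39 + 5)/44 = 44/44 = 1

Summary (fraction, with percent):

explained: PC1 0.8864 (88.64%), PC2 0.1136 (11.36%);  cumulative: 0.8864, 1


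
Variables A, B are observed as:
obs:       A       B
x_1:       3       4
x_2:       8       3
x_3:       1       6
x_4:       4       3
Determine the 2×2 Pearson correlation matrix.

Step 1 — column means:
  mean(A) = (3 + 8 + 1 + 4) / 4 = 16/4 = 4
  mean(B) = (4 + 3 + 6 + 3) / 4 = 16/4 = 4

Step 2 — sample variances and covariances s[i,j] = (1/(n-1)) · Σ_k (x_{k,i} - mean_i) · (x_{k,j} - mean_j), with n-1 = 3:
  s[A,A] = ((-1)·(-1) + (4)·(4) + (-3)·(-3) + (0)·(0)) / 3 = 26/3 = 8.6667
  s[A,B] = ((-1)·(0) + (4)·(-1) + (-3)·(2) + (0)·(-1)) / 3 = -10/3 = -3.3333
  s[B,B] = ((0)·(0) + (-1)·(-1) + (2)·(2) + (-1)·(-1)) / 3 = 6/3 = 2
  Sample standard deviations s_i = √(s[i,i]):
  s(A) = √(8.6667) = 2.9439
  s(B) = √(2) = 1.4142

Step 3 — r_{ij} = s_{ij} / (s_i · s_j):
  r[A,A] = 1 (diagonal).
  r[A,B] = -3.3333 / (2.9439 · 1.4142) = -3.3333 / 4.1633 = -0.8006
  r[B,B] = 1 (diagonal).

R is symmetric with unit diagonal. Assembling:

R = [[1, -0.8006],
 [-0.8006, 1]]


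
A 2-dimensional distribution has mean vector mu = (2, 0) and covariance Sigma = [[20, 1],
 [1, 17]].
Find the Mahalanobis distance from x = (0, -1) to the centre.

Step 1 — centre the observation: (x - mu) = (-2, -1).

Step 2 — invert Sigma. det(Sigma) = 20·17 - (1)² = 339.
  Sigma^{-1} = (1/det) · [[d, -b], [-b, a]] = [[0.0501, -0.0029],
 [-0.0029, 0.059]].

Step 3 — form the quadratic (x - mu)^T · Sigma^{-1} · (x - mu):
  Sigma^{-1} · (x - mu) = (-0.0973, -0.0531).
  (x - mu)^T · [Sigma^{-1} · (x - mu)] = (-2)·(-0.0973) + (-1)·(-0.0531) = 0.2478.

Step 4 — take square root: d = √(0.2478) ≈ 0.4978.

d(x, mu) = √(0.2478) ≈ 0.4978


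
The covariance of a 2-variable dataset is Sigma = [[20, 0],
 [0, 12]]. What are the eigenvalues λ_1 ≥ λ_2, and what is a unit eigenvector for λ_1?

Step 1 — characteristic polynomial of 2×2 Sigma:
  det(Sigma - λI) = λ² - trace · λ + det = 0.
  trace = 20 + 12 = 32, det = 20·12 - (0)² = 240.
Step 2 — discriminant:
  Δ = trace² - 4·det = 1024 - 960 = 64.
Step 3 — eigenvalues:
  λ = (trace ± √Δ)/2 = (32 ± 8)/2,
  λ_1 = 20,  λ_2 = 12.

Step 4 — unit eigenvector for λ_1: Sigma is diagonal, so its eigenvectors are the coordinate axes. λ_1 = 20 is the diagonal entry on the first coordinate axis, hence
  v_1 = (1, 0) (||v_1|| = 1).

λ_1 = 20,  λ_2 = 12;  v_1 ≈ (1, 0)


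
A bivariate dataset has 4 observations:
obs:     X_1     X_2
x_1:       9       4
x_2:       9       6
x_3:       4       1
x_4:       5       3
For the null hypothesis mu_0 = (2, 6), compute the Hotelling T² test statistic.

Step 1 — sample mean vector:
  mean(X_1) = (9 + 9 + 4 + 5) / 4 = 27/4 = 6.75
  mean(X_2) = (4 + 6 + 1 + 3) / 4 = 14/4 = 3.5
  x̄ = (6.75, 3.5),  deviation x̄ - mu_0 = (6.75, 3.5) - (2, 6) = (4.75, -2.5).

Step 2 — sample covariance matrix, S[i,j] = (1/(n-1)) · Σ_k (x_{k,i} - mean_i) · (x_{k,j} - mean_j), divisor n-1 = 3:
  S[X_1,X_1] = ((2.25)·(2.25) + (2.25)·(2.25) + (-2.75)·(-2.75) + (-1.75)·(-1.75)) / 3 = 20.75/3 = 6.9167
  S[X_1,X_2] = ((2.25)·(0.5) + (2.25)·(2.5) + (-2.75)·(-2.5) + (-1.75)·(-0.5)) / 3 = 14.5/3 = 4.8333
  S[X_2,X_2] = ((0.5)·(0.5) + (2.5)·(2.5) + (-2.5)·(-2.5) + (-0.5)·(-0.5)) / 3 = 13/3 = 4.3333
  S = [[6.9167, 4.8333],
 [4.8333, 4.3333]].

Step 3 — invert S. det(S) = 6.9167·4.3333 - (4.8333)² = 6.6111.
  S^{-1} = (1/det) · [[d, -b], [-b, a]] = [[0.6555, -0.7311],
 [-0.7311, 1.0462]].

Step 4 — quadratic form (x̄ - mu_0)^T · S^{-1} · (x̄ - mu_0):
  S^{-1} · (x̄ - mu_0) = (4.9412, -6.0882),
  (x̄ - mu_0)^T · [...] = (4.75)·(4.9412) + (-2.5)·(-6.0882) = 38.6912.

Step 5 — scale by n: T² = 4 · 38.6912 = 154.7647.

T² ≈ 154.7647


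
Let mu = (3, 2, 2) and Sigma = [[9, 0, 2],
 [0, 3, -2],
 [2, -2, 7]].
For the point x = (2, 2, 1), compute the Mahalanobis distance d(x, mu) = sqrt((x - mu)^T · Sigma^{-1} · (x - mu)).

Step 1 — centre the observation: (x - mu) = (-1, 0, -1).

Step 2 — invert Sigma (cofactor / det for 3×3, or solve directly):
  Sigma^{-1} = [[0.1206, -0.0284, -0.0426],
 [-0.0284, 0.4184, 0.1277],
 [-0.0426, 0.1277, 0.1915]].

Step 3 — form the quadratic (x - mu)^T · Sigma^{-1} · (x - mu):
  Sigma^{-1} · (x - mu) = (-0.078, -0.0993, -0.1489).
  (x - mu)^T · [Sigma^{-1} · (x - mu)] = (-1)·(-0.078) + (0)·(-0.0993) + (-1)·(-0.1489) = 0.227.

Step 4 — take square root: d = √(0.227) ≈ 0.4764.

d(x, mu) = √(0.227) ≈ 0.4764


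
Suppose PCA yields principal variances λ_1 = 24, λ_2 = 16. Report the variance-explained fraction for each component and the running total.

Step 1 — total variance = trace(Sigma) = Σ λ_i = 24 + 16 = 40.

Step 2 — fraction explained by component i = λ_i / Σ λ:
  PC1: 24/40 = 0.6
  PC2: 16/40 = 0.4

Step 3 — cumulative fraction after k components = (λ_1 + ... + λ_k) / Σ λ:
  k = 1: 24/40 = 0.6
  k = 2: (24 + 16)/40 = 40/40 = 1

Summary (fraction, with percent):

explained: PC1 0.6 (60%), PC2 0.4 (40%);  cumulative: 0.6, 1


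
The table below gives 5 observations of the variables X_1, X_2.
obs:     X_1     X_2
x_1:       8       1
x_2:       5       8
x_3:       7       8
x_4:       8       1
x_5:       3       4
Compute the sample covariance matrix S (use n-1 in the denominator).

Step 1 — column means:
  mean(X_1) = (8 + 5 + 7 + 8 + 3) / 5 = 31/5 = 6.2
  mean(X_2) = (1 + 8 + 8 + 1 + 4) / 5 = 22/5 = 4.4

Step 2 — sample covariance S[i,j] = (1/(n-1)) · Σ_k (x_{k,i} - mean_i) · (x_{k,j} - mean_j), with n-1 = 4.
  S[X_1,X_1] = ((1.8)·(1.8) + (-1.2)·(-1.2) + (0.8)·(0.8) + (1.8)·(1.8) + (-3.2)·(-3.2)) / 4 = 18.8/4 = 4.7
  S[X_1,X_2] = ((1.8)·(-3.4) + (-1.2)·(3.6) + (0.8)·(3.6) + (1.8)·(-3.4) + (-3.2)·(-0.4)) / 4 = -12.4/4 = -3.1
  S[X_2,X_2] = ((-3.4)·(-3.4) + (3.6)·(3.6) + (3.6)·(3.6) + (-3.4)·(-3.4) + (-0.4)·(-0.4)) / 4 = 49.2/4 = 12.3

S is symmetric (S[j,i] = S[i,j]). Assembling:

S = [[4.7, -3.1],
 [-3.1, 12.3]]


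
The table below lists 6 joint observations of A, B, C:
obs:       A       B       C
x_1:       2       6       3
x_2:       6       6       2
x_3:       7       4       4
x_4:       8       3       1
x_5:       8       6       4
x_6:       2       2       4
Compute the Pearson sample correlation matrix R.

Step 1 — column means:
  mean(A) = (2 + 6 + 7 + 8 + 8 + 2) / 6 = 33/6 = 5.5
  mean(B) = (6 + 6 + 4 + 3 + 6 + 2) / 6 = 27/6 = 4.5
  mean(C) = (3 + 2 + 4 + 1 + 4 + 4) / 6 = 18/6 = 3

Step 2 — sample variances and covariances s[i,j] = (1/(n-1)) · Σ_k (x_{k,i} - mean_i) · (x_{k,j} - mean_j), with n-1 = 5:
  s[A,A] = ((-3.5)·(-3.5) + (0.5)·(0.5) + (1.5)·(1.5) + (2.5)·(2.5) + (2.5)·(2.5) + (-3.5)·(-3.5)) / 5 = 39.5/5 = 7.9
  s[A,B] = ((-3.5)·(1.5) + (0.5)·(1.5) + (1.5)·(-0.5) + (2.5)·(-1.5) + (2.5)·(1.5) + (-3.5)·(-2.5)) / 5 = 3.5/5 = 0.7
  s[A,C] = ((-3.5)·(0) + (0.5)·(-1) + (1.5)·(1) + (2.5)·(-2) + (2.5)·(1) + (-3.5)·(1)) / 5 = -5/5 = -1
  s[B,B] = ((1.5)·(1.5) + (1.5)·(1.5) + (-0.5)·(-0.5) + (-1.5)·(-1.5) + (1.5)·(1.5) + (-2.5)·(-2.5)) / 5 = 15.5/5 = 3.1
  s[B,C] = ((1.5)·(0) + (1.5)·(-1) + (-0.5)·(1) + (-1.5)·(-2) + (1.5)·(1) + (-2.5)·(1)) / 5 = 0/5 = 0
  s[C,C] = ((0)·(0) + (-1)·(-1) + (1)·(1) + (-2)·(-2) + (1)·(1) + (1)·(1)) / 5 = 8/5 = 1.6
  Sample standard deviations s_i = √(s[i,i]):
  s(A) = √(7.9) = 2.8107
  s(B) = √(3.1) = 1.7607
  s(C) = √(1.6) = 1.2649

Step 3 — r_{ij} = s_{ij} / (s_i · s_j):
  r[A,A] = 1 (diagonal).
  r[A,B] = 0.7 / (2.8107 · 1.7607) = 0.7 / 4.9487 = 0.1415
  r[A,C] = -1 / (2.8107 · 1.2649) = -1 / 3.5553 = -0.2813
  r[B,B] = 1 (diagonal).
  r[B,C] = 0 / (1.7607 · 1.2649) = 0 / 2.2271 = 0
  r[C,C] = 1 (diagonal).

R is symmetric with unit diagonal. Assembling:

R = [[1, 0.1415, -0.2813],
 [0.1415, 1, 0],
 [-0.2813, 0, 1]]


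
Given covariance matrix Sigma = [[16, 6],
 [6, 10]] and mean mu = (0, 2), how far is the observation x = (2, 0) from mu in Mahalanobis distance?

Step 1 — centre the observation: (x - mu) = (2, -2).

Step 2 — invert Sigma. det(Sigma) = 16·10 - (6)² = 124.
  Sigma^{-1} = (1/det) · [[d, -b], [-b, a]] = [[0.0806, -0.0484],
 [-0.0484, 0.129]].

Step 3 — form the quadratic (x - mu)^T · Sigma^{-1} · (x - mu):
  Sigma^{-1} · (x - mu) = (0.2581, -0.3548).
  (x - mu)^T · [Sigma^{-1} · (x - mu)] = (2)·(0.2581) + (-2)·(-0.3548) = 1.2258.

Step 4 — take square root: d = √(1.2258) ≈ 1.1072.

d(x, mu) = √(1.2258) ≈ 1.1072


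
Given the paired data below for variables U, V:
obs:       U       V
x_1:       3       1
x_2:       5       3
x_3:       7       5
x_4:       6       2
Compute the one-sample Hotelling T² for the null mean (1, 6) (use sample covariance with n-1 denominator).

Step 1 — sample mean vector:
  mean(U) = (3 + 5 + 7 + 6) / 4 = 21/4 = 5.25
  mean(V) = (1 + 3 + 5 + 2) / 4 = 11/4 = 2.75
  x̄ = (5.25, 2.75),  deviation x̄ - mu_0 = (5.25, 2.75) - (1, 6) = (4.25, -3.25).

Step 2 — sample covariance matrix, S[i,j] = (1/(n-1)) · Σ_k (x_{k,i} - mean_i) · (x_{k,j} - mean_j), divisor n-1 = 3:
  S[U,U] = ((-2.25)·(-2.25) + (-0.25)·(-0.25) + (1.75)·(1.75) + (0.75)·(0.75)) / 3 = 8.75/3 = 2.9167
  S[U,V] = ((-2.25)·(-1.75) + (-0.25)·(0.25) + (1.75)·(2.25) + (0.75)·(-0.75)) / 3 = 7.25/3 = 2.4167
  S[V,V] = ((-1.75)·(-1.75) + (0.25)·(0.25) + (2.25)·(2.25) + (-0.75)·(-0.75)) / 3 = 8.75/3 = 2.9167
  S = [[2.9167, 2.4167],
 [2.4167, 2.9167]].

Step 3 — invert S. det(S) = 2.9167·2.9167 - (2.4167)² = 2.6667.
  S^{-1} = (1/det) · [[d, -b], [-b, a]] = [[1.0937, -0.9062],
 [-0.9062, 1.0938]].

Step 4 — quadratic form (x̄ - mu_0)^T · S^{-1} · (x̄ - mu_0):
  S^{-1} · (x̄ - mu_0) = (7.5937, -7.4062),
  (x̄ - mu_0)^T · [...] = (4.25)·(7.5937) + (-3.25)·(-7.4062) = 56.3437.

Step 5 — scale by n: T² = 4 · 56.3437 = 225.375.

T² ≈ 225.375
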